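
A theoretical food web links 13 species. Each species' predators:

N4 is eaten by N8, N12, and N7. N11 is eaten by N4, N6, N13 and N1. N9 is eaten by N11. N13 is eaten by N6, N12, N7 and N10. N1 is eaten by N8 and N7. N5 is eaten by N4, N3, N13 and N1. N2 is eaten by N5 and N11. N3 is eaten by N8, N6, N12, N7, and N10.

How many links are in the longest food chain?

One longest chain: N2 → N5 → N3 → N10.
It has 4 species and 3 links.

3 links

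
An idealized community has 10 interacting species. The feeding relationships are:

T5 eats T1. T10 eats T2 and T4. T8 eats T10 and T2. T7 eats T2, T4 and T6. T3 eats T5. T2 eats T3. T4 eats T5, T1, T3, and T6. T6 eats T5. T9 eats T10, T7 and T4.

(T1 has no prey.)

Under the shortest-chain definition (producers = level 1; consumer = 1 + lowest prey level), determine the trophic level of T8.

Trophic level 4

T1 is a producer → level 1.
T4 eats T1 → level 2.
T10 eats T4 → level 3.
T8 eats T10 → level 4.
No prey of T8 is below level 3, so 4 is the minimum.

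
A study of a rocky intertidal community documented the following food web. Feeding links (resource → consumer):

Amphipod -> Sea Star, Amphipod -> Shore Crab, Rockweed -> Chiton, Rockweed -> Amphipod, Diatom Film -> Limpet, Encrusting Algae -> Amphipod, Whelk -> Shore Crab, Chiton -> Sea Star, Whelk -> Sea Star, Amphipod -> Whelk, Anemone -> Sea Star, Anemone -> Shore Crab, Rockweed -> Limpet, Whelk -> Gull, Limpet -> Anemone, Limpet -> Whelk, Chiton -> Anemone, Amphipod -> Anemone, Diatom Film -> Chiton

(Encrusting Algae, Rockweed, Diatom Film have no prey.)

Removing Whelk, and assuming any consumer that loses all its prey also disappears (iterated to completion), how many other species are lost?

Remove Whelk.
Round 1: Gull (all prey gone) → extinct.
No further losses. Total secondary extinctions: 1.

1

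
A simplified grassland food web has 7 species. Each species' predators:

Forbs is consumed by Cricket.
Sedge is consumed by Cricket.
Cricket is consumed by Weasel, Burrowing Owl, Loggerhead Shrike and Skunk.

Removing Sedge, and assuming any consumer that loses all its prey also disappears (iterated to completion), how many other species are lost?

Remove Sedge.
Every predator of it retains at least one other prey: Cricket still has Forbs.
No consumer loses all prey, so no secondary extinctions occur.

0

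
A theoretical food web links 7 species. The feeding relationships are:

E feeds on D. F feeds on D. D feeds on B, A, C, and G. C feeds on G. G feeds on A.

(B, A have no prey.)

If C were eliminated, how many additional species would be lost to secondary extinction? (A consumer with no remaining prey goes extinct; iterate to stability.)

0

Remove C.
Every predator of it retains at least one other prey: D still has B, A, G.
No consumer loses all prey, so no secondary extinctions occur.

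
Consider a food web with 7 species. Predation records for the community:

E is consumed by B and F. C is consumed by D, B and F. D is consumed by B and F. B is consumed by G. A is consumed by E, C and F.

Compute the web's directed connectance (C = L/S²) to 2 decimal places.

C = 0.22

The web has S = 7 species and L = 11 feeding links.
C = L / S² = 11 / 49 = 0.2245 ≈ 0.22.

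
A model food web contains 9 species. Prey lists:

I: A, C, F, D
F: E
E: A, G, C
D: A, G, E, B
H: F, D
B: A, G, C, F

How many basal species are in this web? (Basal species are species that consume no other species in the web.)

Basal species (no prey listed): A, G, C.
Count: 3.

3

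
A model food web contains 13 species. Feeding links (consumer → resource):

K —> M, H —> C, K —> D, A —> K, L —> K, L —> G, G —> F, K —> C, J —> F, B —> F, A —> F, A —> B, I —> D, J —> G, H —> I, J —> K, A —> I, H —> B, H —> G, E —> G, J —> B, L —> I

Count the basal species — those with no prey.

Basal species (no prey listed): C, F, D, M.
Count: 4.

4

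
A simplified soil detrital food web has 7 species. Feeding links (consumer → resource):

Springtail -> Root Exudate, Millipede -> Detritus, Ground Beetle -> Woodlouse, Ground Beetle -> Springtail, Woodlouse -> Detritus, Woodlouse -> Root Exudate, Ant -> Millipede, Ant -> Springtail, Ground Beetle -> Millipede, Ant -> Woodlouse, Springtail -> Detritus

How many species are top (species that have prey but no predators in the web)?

2

Top species (has prey, but nothing eats it): Ant, Ground Beetle.
Count: 2.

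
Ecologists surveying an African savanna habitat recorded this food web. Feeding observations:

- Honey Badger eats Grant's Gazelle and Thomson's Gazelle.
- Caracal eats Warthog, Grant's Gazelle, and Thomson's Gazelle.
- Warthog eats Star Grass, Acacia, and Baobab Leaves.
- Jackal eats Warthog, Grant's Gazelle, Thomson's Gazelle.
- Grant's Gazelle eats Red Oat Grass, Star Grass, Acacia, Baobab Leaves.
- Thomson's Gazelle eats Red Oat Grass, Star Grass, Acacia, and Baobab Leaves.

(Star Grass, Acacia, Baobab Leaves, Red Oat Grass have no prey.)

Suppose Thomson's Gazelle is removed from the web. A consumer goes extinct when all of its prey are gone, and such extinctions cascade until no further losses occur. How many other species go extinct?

Remove Thomson's Gazelle.
Every predator of it retains at least one other prey: Caracal still has Grant's Gazelle, Warthog; Honey Badger still has Grant's Gazelle; Jackal still has Grant's Gazelle, Warthog.
No consumer loses all prey, so no secondary extinctions occur.

0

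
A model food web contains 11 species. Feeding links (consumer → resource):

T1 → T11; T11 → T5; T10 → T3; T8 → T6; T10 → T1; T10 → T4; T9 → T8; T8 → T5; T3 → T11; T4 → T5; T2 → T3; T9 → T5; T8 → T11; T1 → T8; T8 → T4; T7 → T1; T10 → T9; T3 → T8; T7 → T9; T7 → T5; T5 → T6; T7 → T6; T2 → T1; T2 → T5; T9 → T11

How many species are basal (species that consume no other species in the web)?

1

Basal species (no prey listed): T6.
Count: 1.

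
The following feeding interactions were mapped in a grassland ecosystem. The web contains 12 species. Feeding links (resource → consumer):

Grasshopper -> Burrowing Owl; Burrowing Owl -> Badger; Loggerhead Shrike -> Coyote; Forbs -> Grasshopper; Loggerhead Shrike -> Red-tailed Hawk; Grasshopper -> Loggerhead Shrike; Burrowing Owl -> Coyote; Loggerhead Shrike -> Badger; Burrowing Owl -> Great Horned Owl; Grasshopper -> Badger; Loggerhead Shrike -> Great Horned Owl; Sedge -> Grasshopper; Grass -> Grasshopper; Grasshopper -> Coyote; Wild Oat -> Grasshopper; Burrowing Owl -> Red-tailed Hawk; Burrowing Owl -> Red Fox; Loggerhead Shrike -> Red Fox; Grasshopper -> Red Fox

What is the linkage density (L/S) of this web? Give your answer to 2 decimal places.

L/S = 1.58

There are L = 19 links among S = 12 species.
L/S = 19/12 = 1.5833 ≈ 1.58.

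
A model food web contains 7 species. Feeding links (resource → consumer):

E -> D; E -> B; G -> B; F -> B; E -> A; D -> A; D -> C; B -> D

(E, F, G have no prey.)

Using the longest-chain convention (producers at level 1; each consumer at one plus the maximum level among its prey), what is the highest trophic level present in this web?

4

Producers (level 1): E, F, G.
E → B → D → C gives C level 4.
No species has a prey at level 4, so no species reaches level 5.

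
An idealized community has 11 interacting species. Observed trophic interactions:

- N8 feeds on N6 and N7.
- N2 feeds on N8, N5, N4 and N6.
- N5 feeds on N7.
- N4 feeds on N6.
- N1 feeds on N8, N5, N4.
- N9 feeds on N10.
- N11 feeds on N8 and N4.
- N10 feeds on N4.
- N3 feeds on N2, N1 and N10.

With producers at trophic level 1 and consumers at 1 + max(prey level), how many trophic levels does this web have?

4

Producers (level 1): N7, N6.
N6 → N4 → N10 → N9 gives N9 level 4.
No species has a prey at level 4, so no species reaches level 5.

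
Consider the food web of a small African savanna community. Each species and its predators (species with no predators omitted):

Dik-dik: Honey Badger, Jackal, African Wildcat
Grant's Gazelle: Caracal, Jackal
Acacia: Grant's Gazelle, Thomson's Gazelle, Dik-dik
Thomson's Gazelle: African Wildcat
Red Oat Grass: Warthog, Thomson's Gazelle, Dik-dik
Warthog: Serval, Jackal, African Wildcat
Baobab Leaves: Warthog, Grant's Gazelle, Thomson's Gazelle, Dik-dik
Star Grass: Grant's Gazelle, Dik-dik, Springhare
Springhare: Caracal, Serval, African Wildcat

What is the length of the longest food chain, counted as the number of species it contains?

3 species

One longest chain: Star Grass → Springhare → Caracal.
It has 3 species and 2 links.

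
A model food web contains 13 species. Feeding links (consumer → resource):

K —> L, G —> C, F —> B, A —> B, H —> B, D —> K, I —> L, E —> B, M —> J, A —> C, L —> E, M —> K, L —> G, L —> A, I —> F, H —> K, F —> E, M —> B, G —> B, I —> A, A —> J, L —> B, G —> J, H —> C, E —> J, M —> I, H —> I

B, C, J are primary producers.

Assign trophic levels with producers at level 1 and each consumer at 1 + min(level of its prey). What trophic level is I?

B is a producer → level 1.
A eats B → level 2.
I eats A → level 3.
No prey of I is below level 2, so 3 is the minimum.

Trophic level 3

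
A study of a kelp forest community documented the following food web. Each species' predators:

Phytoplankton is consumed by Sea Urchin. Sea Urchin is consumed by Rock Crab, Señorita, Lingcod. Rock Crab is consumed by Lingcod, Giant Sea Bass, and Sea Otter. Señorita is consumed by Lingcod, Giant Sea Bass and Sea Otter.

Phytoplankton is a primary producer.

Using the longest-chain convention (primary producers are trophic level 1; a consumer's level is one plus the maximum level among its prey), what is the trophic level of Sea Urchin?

Trophic level 2

Phytoplankton is a producer → level 1.
Sea Urchin eats Phytoplankton → level 2.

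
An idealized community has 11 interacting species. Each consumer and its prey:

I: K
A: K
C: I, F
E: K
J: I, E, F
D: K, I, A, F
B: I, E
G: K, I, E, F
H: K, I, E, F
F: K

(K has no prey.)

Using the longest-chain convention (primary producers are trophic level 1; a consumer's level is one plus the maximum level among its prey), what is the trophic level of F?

Trophic level 2

K is a producer → level 1.
F eats K → level 2.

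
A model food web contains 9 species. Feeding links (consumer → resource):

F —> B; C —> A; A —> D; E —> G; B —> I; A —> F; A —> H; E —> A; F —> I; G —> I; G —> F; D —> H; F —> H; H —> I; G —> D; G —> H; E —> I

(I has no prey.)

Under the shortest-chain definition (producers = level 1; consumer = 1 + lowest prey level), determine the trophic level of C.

I is a producer → level 1.
H eats I → level 2.
A eats H → level 3.
C eats A → level 4.
No prey of C is below level 3, so 4 is the minimum.

Trophic level 4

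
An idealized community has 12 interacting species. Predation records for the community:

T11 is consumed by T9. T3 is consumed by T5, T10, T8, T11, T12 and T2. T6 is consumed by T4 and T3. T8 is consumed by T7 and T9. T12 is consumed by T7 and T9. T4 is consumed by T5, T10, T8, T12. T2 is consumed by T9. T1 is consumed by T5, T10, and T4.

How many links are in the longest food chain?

One longest chain: T1 → T4 → T12 → T7.
It has 4 species and 3 links.

3 links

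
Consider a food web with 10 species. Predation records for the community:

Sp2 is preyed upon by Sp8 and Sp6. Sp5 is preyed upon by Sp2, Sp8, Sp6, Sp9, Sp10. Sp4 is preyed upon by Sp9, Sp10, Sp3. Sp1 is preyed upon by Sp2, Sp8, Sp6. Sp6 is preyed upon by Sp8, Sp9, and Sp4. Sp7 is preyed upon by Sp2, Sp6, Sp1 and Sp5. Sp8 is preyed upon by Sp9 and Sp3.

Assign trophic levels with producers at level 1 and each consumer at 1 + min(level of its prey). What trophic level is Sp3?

Sp7 is a producer → level 1.
Sp5 eats Sp7 → level 2.
Sp8 eats Sp5 → level 3.
Sp3 eats Sp8 → level 4.
No prey of Sp3 is below level 3, so 4 is the minimum.

Trophic level 4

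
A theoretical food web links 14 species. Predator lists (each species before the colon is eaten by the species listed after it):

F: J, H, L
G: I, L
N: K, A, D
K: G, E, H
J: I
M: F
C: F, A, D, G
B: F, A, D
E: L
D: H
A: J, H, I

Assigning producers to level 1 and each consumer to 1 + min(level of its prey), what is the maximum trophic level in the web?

3

Producers (level 1): C, B, M, N.
Following each consumer down to its lowest-level prey: N → K → E (levels 1 through 3).
All prey of E (K 2) are at level 2 or above, so E is at level 1 + 2 = 3.
Every consumer has at least one prey at level 2 or below, so none exceeds level 3.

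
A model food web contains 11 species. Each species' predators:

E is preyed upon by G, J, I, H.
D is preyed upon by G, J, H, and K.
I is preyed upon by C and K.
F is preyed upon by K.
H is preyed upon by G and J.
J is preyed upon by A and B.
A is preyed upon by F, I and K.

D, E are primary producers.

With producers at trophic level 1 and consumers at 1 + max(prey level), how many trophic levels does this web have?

6

Producers (level 1): D, E.
D → H → J → A → I → C gives C level 6.
No species has a prey at level 6, so no species reaches level 7.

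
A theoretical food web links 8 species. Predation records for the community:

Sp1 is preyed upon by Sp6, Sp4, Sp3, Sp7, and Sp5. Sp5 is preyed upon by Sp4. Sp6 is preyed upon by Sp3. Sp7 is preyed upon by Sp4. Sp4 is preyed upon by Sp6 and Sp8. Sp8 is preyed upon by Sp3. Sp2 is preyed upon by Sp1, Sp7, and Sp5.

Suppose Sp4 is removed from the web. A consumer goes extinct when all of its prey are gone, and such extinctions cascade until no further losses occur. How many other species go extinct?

Remove Sp4.
Round 1: Sp8 (all prey gone) → extinct.
No further losses. Total secondary extinctions: 1.

1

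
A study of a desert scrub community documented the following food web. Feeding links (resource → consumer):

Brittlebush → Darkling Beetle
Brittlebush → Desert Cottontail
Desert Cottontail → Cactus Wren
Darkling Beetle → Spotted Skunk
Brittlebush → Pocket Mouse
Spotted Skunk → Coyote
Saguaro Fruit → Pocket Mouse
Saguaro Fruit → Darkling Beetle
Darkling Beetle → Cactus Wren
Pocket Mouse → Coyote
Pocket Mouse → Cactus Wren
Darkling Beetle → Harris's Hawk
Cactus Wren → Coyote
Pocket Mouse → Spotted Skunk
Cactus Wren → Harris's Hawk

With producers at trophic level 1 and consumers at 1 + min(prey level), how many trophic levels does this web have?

Producers (level 1): Brittlebush, Saguaro Fruit.
Following each consumer down to its lowest-level prey: Brittlebush → Darkling Beetle → Harris's Hawk (levels 1 through 3).
All prey of Harris's Hawk (Darkling Beetle 2, Cactus Wren 3) are at level 2 or above, so Harris's Hawk is at level 1 + 2 = 3.
Every consumer has at least one prey at level 2 or below, so none exceeds level 3.

3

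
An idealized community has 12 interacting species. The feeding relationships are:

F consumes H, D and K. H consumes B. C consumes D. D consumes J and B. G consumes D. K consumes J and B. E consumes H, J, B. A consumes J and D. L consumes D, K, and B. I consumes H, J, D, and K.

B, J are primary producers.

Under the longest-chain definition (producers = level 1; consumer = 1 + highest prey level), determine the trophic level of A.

B is a producer → level 1.
D eats B (level 1); other prey at levels: J 1 → level 2.
A eats D (level 2); other prey at levels: J 1 → level 3.

Trophic level 3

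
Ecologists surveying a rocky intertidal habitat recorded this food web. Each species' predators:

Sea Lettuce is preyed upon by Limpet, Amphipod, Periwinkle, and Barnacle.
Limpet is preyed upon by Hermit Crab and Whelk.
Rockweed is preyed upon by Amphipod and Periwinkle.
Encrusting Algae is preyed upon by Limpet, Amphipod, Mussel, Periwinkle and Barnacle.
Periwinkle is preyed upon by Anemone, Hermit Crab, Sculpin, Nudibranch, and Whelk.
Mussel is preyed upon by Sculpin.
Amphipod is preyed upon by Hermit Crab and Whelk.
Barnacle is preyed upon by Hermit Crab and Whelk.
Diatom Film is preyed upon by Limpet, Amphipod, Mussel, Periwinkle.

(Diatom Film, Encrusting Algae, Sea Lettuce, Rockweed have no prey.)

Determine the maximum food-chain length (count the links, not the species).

One longest chain: Encrusting Algae → Barnacle → Hermit Crab.
It has 3 species and 2 links.

2 links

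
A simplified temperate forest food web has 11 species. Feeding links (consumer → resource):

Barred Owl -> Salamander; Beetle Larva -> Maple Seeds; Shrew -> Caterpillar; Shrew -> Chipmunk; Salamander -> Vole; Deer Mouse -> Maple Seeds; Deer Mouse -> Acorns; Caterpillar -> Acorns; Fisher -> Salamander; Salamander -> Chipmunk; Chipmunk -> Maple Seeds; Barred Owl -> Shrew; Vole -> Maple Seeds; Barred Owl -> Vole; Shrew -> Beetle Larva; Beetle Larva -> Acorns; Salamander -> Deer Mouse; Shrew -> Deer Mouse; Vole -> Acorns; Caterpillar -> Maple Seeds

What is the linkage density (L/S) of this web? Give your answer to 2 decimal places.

There are L = 20 links among S = 11 species.
L/S = 20/11 = 1.8182 ≈ 1.82.

L/S = 1.82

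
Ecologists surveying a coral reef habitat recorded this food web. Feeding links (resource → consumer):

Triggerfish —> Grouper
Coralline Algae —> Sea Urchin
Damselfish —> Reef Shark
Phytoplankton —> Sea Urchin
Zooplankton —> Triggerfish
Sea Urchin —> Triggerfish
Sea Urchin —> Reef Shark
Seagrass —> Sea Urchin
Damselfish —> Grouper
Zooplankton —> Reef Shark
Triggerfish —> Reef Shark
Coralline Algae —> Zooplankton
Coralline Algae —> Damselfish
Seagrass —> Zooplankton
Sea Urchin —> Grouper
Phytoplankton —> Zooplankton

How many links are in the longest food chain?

One longest chain: Coralline Algae → Sea Urchin → Triggerfish → Grouper.
It has 4 species and 3 links.

3 links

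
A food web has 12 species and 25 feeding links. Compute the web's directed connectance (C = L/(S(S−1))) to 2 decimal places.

C = 0.19

The web has S = 12 species and L = 25 feeding links.
C = L / (S(S−1)) = 25 / 132 = 0.1894 ≈ 0.19.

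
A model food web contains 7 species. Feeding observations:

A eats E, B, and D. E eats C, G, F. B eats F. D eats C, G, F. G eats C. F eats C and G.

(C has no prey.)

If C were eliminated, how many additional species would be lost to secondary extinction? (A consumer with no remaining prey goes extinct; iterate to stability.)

6

Remove C.
Round 1: G (all prey gone) → extinct.
Round 2: F (all prey gone) → extinct.
Round 3: B (all prey gone), E (all prey gone), D (all prey gone) → extinct.
Round 4: A (all prey gone) → extinct.
No further losses. Total secondary extinctions: 6.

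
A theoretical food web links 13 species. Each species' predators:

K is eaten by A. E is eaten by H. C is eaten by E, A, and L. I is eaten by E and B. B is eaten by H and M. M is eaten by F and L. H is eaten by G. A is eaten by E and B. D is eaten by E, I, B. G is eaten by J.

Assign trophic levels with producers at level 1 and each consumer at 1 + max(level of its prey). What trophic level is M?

D is a producer → level 1.
I eats D → level 2.
B eats I (level 2); other prey at levels: D 1, A 2 → level 3.
M eats B → level 4.

Trophic level 4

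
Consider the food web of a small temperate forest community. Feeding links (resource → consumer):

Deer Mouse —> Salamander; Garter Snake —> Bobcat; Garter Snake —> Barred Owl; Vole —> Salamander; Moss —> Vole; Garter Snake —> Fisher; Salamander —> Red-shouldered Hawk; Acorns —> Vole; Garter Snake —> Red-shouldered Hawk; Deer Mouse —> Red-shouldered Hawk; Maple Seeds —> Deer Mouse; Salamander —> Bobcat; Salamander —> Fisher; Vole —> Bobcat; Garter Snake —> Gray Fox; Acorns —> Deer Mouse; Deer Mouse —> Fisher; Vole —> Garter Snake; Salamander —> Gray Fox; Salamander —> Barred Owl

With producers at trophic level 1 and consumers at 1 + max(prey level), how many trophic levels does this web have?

Producers (level 1): Maple Seeds, Acorns, Moss.
Acorns → Vole → Salamander → Bobcat gives Bobcat level 4.
No species has a prey at level 4, so no species reaches level 5.

4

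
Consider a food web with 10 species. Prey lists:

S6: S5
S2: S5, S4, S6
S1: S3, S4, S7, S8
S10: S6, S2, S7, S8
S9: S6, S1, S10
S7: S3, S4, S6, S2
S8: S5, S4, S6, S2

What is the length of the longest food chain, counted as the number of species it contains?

One longest chain: S5 → S6 → S2 → S7 → S10 → S9.
It has 6 species and 5 links.

6 species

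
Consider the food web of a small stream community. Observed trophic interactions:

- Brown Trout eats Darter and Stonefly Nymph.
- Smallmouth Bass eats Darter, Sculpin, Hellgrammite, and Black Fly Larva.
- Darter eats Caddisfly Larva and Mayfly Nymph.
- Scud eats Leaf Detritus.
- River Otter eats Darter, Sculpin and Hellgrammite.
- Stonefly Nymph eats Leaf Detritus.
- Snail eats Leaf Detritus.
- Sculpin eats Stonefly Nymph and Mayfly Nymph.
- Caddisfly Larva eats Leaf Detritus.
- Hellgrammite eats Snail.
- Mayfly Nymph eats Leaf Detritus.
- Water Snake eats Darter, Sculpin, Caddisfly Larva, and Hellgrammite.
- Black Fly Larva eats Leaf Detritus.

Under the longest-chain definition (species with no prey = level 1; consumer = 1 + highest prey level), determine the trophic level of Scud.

Trophic level 2

Leaf Detritus has no prey (basal) → level 1.
Scud eats Leaf Detritus → level 2.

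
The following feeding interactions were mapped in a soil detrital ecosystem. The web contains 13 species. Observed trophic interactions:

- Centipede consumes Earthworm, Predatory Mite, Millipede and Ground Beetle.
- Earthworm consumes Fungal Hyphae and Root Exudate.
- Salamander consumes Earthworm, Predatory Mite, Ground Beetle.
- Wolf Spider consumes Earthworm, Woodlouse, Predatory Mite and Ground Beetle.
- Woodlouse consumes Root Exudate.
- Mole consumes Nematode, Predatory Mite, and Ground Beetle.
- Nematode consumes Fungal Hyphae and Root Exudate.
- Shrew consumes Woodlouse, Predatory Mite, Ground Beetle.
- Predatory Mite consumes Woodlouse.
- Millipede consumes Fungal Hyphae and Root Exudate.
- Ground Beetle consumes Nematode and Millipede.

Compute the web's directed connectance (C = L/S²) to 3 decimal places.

The web has S = 13 species and L = 27 feeding links.
C = L / S² = 27 / 169 = 0.1598 ≈ 0.160.

C = 0.160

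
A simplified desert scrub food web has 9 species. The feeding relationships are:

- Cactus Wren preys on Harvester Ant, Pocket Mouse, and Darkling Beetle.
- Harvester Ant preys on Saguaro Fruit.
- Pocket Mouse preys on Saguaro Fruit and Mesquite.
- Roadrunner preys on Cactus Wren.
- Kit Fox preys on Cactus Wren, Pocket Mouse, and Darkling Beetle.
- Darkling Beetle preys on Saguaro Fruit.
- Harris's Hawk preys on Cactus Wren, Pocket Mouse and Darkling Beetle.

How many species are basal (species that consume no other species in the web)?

2

Basal species (no prey listed): Mesquite, Saguaro Fruit.
Count: 2.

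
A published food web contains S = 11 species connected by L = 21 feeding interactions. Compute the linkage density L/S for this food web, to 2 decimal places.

L/S = 1.91

There are L = 21 links among S = 11 species.
L/S = 21/11 = 1.9091 ≈ 1.91.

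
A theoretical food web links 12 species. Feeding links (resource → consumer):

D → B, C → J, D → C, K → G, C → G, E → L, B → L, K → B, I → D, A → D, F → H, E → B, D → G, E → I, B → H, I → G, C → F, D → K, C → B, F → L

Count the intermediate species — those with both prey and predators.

Intermediate species (has both prey and predators): I, D, C, K, F, B.
Count: 6.

6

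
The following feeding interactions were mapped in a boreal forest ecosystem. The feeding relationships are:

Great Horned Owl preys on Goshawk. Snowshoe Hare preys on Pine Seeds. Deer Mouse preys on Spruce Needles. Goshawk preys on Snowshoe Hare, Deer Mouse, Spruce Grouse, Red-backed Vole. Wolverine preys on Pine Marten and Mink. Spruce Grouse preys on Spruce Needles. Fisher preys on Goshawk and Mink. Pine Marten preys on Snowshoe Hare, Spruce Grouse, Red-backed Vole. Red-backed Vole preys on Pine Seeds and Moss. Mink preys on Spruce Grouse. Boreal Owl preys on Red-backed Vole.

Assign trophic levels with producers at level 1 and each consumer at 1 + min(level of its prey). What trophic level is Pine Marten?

Trophic level 3

Spruce Needles is a producer → level 1.
Spruce Grouse eats Spruce Needles → level 2.
Pine Marten eats Spruce Grouse → level 3.
No prey of Pine Marten is below level 2, so 3 is the minimum.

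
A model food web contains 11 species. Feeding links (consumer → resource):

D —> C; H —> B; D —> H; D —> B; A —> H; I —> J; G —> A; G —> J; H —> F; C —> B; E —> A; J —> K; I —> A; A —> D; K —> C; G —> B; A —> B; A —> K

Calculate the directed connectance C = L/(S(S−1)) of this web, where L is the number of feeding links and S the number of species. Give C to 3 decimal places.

The web has S = 11 species and L = 18 feeding links.
C = L / (S(S−1)) = 18 / 110 = 0.1636 ≈ 0.164.

C = 0.164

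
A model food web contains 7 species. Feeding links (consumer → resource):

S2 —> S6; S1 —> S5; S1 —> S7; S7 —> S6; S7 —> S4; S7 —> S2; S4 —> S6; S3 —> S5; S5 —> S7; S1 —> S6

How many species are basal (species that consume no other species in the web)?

Basal species (no prey listed): S6.
Count: 1.

1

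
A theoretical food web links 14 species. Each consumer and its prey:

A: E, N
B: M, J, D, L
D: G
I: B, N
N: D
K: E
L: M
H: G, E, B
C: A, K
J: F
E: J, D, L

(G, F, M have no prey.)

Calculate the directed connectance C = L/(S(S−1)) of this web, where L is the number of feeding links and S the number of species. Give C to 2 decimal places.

The web has S = 14 species and L = 21 feeding links.
C = L / (S(S−1)) = 21 / 182 = 0.1154 ≈ 0.12.

C = 0.12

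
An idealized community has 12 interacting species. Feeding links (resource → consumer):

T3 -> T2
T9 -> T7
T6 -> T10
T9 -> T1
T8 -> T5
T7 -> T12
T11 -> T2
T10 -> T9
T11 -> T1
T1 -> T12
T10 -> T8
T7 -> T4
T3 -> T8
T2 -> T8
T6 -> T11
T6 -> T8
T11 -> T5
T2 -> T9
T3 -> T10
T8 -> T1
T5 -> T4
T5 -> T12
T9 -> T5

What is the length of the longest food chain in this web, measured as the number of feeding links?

5 links

One longest chain: T6 → T11 → T2 → T8 → T5 → T12.
It has 6 species and 5 links.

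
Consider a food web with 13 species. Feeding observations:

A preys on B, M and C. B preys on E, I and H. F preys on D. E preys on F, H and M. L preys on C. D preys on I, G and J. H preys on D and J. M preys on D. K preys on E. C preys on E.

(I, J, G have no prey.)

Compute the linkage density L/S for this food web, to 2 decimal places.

There are L = 19 links among S = 13 species.
L/S = 19/13 = 1.4615 ≈ 1.46.

L/S = 1.46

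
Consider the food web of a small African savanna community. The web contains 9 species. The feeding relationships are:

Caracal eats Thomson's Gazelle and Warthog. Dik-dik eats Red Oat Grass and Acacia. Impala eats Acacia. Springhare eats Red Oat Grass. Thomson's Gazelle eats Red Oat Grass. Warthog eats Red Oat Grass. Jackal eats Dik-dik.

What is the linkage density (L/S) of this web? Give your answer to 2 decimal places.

There are L = 9 links among S = 9 species.
L/S = 9/9 = 1.0000 ≈ 1.00.

L/S = 1.00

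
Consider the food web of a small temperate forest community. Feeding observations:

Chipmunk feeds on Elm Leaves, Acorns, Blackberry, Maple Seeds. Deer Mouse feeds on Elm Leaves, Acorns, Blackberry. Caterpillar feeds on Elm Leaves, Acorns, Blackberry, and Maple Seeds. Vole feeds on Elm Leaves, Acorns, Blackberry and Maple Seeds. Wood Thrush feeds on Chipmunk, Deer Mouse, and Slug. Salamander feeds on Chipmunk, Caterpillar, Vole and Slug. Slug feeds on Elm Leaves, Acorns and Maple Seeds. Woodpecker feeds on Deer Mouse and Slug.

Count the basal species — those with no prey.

Basal species (no prey listed): Maple Seeds, Blackberry, Elm Leaves, Acorns.
Count: 4.

4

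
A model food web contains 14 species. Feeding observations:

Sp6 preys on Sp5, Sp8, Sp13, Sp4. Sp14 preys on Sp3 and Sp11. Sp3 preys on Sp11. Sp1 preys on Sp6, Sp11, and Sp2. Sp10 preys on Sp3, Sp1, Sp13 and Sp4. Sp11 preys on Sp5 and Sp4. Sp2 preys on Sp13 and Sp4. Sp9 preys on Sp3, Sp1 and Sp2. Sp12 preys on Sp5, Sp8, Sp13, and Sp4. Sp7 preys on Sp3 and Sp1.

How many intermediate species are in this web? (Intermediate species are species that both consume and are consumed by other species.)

Intermediate species (has both prey and predators): Sp2, Sp6, Sp11, Sp3, Sp1.
Count: 5.

5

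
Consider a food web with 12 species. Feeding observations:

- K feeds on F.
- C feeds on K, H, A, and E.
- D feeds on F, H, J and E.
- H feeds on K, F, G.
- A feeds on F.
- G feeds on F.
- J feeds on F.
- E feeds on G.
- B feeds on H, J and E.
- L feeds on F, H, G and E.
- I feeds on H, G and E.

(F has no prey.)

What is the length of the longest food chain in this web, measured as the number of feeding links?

3 links

One longest chain: F → G → H → C.
It has 4 species and 3 links.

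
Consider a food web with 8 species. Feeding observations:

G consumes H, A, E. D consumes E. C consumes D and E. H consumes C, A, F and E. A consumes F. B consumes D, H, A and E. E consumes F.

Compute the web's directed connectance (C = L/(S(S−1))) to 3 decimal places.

C = 0.286

The web has S = 8 species and L = 16 feeding links.
C = L / (S(S−1)) = 16 / 56 = 0.2857 ≈ 0.286.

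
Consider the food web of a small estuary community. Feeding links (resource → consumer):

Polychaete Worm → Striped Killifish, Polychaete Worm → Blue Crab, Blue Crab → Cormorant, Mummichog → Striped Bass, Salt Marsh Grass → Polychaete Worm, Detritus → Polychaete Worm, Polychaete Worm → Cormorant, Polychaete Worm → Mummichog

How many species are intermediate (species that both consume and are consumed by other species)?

3

Intermediate species (has both prey and predators): Polychaete Worm, Blue Crab, Mummichog.
Count: 3.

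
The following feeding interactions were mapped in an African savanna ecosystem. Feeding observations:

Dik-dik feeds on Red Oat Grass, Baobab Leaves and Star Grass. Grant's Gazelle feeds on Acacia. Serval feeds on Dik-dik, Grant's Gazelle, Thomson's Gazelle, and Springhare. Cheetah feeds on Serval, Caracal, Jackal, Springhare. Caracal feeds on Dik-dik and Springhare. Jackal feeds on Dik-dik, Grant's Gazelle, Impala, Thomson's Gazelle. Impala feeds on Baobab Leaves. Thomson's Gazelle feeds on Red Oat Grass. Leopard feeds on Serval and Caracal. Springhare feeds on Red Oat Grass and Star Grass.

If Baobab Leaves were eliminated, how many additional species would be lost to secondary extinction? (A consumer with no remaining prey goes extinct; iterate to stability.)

1

Remove Baobab Leaves.
Round 1: Impala (all prey gone) → extinct.
No further losses. Total secondary extinctions: 1.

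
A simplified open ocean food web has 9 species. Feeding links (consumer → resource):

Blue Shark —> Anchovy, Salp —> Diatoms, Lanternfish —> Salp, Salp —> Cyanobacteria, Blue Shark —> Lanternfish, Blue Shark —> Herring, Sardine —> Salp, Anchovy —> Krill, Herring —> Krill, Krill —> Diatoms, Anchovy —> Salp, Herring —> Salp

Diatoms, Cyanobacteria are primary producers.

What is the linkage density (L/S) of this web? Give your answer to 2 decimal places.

L/S = 1.33

There are L = 12 links among S = 9 species.
L/S = 12/9 = 1.3333 ≈ 1.33.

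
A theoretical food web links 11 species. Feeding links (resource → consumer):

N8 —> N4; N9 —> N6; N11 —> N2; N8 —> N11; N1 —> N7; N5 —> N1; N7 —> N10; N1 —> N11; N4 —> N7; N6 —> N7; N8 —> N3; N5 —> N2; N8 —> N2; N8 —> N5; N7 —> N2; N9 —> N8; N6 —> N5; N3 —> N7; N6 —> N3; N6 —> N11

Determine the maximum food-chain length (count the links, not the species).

One longest chain: N9 → N8 → N5 → N1 → N11 → N2.
It has 6 species and 5 links.

5 links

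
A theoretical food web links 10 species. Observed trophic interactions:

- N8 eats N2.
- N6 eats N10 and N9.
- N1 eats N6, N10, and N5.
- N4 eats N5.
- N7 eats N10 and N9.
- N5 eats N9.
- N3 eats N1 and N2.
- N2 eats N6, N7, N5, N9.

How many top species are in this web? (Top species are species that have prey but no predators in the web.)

3

Top species (has prey, but nothing eats it): N4, N8, N3.
Count: 3.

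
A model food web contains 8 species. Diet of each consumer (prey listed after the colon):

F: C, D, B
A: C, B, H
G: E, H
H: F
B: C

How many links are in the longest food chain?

One longest chain: C → B → F → H → A.
It has 5 species and 4 links.

4 links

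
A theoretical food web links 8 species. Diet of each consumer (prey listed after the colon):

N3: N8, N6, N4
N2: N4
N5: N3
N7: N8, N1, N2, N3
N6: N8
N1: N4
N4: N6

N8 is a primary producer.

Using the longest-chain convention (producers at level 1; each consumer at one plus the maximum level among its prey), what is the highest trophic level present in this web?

5

Producers (level 1): N8.
N8 → N6 → N4 → N1 → N7 gives N7 level 5.
No species has a prey at level 5, so no species reaches level 6.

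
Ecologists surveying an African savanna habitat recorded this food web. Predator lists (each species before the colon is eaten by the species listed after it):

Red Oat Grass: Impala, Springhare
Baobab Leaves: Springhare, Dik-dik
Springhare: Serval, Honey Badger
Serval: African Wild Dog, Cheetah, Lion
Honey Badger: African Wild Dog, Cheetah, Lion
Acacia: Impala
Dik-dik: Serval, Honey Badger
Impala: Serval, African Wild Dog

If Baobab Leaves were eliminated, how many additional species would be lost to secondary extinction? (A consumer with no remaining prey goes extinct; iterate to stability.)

Remove Baobab Leaves.
Round 1: Dik-dik (all prey gone) → extinct.
No further losses. Total secondary extinctions: 1.

1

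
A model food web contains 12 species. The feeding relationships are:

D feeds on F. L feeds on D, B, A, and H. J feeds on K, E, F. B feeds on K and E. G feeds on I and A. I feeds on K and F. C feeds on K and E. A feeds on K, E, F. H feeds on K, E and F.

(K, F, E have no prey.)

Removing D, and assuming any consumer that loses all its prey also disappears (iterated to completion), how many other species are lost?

Remove D.
Every predator of it retains at least one other prey: L still has B, H, A.
No consumer loses all prey, so no secondary extinctions occur.

0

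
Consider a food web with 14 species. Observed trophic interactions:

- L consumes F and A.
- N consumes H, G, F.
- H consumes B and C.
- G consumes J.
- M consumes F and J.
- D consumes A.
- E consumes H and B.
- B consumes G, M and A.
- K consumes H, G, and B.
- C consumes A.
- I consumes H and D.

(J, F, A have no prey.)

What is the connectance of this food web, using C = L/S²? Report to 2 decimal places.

The web has S = 14 species and L = 22 feeding links.
C = L / S² = 22 / 196 = 0.1122 ≈ 0.11.

C = 0.11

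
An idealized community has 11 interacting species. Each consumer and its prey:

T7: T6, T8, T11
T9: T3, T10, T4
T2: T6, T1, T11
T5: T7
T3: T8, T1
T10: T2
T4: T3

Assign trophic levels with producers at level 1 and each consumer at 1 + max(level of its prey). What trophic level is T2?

Trophic level 2

T6 is a producer → level 1.
T2 eats T6 (level 1); other prey at levels: T1 1, T11 1 → level 2.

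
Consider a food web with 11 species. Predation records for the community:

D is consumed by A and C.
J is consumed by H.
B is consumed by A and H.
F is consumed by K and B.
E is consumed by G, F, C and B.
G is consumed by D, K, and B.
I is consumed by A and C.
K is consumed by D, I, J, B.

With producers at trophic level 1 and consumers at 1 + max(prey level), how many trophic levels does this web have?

Producers (level 1): E.
E → F → K → I → C gives C level 5.
No species has a prey at level 5, so no species reaches level 6.

5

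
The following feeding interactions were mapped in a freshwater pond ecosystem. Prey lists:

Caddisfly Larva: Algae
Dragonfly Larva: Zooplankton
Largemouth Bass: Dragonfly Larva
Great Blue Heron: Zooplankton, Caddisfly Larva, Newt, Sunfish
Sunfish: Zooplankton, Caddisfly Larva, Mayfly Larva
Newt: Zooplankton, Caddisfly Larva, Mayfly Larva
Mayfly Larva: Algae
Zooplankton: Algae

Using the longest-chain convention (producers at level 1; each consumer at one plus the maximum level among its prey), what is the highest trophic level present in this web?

4

Producers (level 1): Algae.
Algae → Zooplankton → Dragonfly Larva → Largemouth Bass gives Largemouth Bass level 4.
No species has a prey at level 4, so no species reaches level 5.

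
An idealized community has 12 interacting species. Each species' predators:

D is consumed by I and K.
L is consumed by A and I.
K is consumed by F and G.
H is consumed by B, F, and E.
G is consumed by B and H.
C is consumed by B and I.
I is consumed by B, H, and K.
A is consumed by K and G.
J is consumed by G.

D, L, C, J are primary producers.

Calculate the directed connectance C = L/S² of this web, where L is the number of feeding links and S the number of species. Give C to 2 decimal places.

The web has S = 12 species and L = 19 feeding links.
C = L / S² = 19 / 144 = 0.1319 ≈ 0.13.

C = 0.13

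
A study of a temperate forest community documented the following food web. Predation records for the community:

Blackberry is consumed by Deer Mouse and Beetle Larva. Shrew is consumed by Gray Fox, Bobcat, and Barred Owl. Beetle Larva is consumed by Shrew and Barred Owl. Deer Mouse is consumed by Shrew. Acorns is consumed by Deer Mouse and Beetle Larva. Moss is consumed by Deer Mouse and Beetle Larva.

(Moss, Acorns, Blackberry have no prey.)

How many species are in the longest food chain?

4 species

One longest chain: Moss → Beetle Larva → Shrew → Barred Owl.
It has 4 species and 3 links.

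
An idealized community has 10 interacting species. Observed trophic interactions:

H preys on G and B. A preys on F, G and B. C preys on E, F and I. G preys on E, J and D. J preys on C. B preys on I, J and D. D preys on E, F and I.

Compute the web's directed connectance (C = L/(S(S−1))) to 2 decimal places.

C = 0.20

The web has S = 10 species and L = 18 feeding links.
C = L / (S(S−1)) = 18 / 90 = 0.2000 ≈ 0.20.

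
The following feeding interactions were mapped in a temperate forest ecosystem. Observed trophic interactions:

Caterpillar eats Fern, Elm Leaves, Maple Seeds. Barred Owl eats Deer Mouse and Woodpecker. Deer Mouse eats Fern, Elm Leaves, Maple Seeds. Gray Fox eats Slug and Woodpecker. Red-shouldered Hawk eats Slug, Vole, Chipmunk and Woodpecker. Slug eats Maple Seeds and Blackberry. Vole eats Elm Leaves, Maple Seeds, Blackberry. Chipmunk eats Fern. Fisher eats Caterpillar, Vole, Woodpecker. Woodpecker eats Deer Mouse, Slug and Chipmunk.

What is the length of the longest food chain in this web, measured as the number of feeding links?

One longest chain: Fern → Chipmunk → Woodpecker → Gray Fox.
It has 4 species and 3 links.

3 links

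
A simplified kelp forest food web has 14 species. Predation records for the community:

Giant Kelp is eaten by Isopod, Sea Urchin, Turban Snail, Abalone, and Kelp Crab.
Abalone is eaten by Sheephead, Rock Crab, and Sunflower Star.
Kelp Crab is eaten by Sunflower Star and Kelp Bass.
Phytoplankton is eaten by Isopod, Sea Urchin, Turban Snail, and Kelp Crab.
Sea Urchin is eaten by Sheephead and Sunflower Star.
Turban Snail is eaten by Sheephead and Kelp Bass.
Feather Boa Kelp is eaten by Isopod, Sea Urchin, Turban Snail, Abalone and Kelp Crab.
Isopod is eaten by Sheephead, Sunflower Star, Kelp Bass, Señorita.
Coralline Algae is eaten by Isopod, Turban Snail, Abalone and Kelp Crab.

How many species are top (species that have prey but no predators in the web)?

Top species (has prey, but nothing eats it): Kelp Bass, Rock Crab, Sunflower Star, Sheephead, Señorita.
Count: 5.

5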